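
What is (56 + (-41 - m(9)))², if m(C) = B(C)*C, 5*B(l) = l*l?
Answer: 427716/25 ≈ 17109.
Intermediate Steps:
B(l) = l²/5 (B(l) = (l*l)/5 = l²/5)
m(C) = C³/5 (m(C) = (C²/5)*C = C³/5)
(56 + (-41 - m(9)))² = (56 + (-41 - 9³/5))² = (56 + (-41 - 729/5))² = (56 - 934/5)² = (-654/5)² = 427716/25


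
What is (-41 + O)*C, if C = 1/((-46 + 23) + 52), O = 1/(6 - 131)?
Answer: -5126/3625 ≈ -1.4141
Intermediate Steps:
O = -1/125 (O = 1/(-125) = -1/125 ≈ -0.0080000)
C = 1/29 (C = 1/(-23 + 52) = 1/29 ≈ 0.034483)
(-41 + O)*C = (-41 - 1/125)*(1/29) = -5126/125*1/29 = -5126/3625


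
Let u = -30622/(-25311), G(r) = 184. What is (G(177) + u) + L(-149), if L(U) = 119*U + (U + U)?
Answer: -451644173/25311 ≈ -17844.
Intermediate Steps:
L(U) = 121*U (L(U) = 119*U + 2*U = 121*U)
u = 30622/25311 (u = -30622*(-1/25311) = 30622/25311 ≈ 1.2098)
(G(177) + u) + L(-149) = (184 + 30622/25311) + 121*(-149) = 4687846/25311 - 18029 = -451644173/25311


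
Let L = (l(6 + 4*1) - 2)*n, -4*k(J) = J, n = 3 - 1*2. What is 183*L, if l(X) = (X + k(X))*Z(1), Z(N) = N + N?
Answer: 2379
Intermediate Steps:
Z(N) = 2*N
n = 1 (n = 3 - 2 = 1)
k(J) = -J/4
l(X) = 3*X/2 (l(X) = (X - X/4)*(2*1) = (3*X/4)*2 = 3*X/2)
L = 13 (L = (3*(6 + 4*1)/2 - 2)*1 = (3*(6 + 4)/2 - 2)*1 = ((3/2)*10 - 2)*1 = (15 - 2)*1 = 13*1 = 13)
183*L = 183*13 = 2379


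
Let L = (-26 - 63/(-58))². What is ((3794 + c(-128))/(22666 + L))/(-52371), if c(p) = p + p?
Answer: -11901832/4102558170579 ≈ -2.9011e-6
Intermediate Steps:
c(p) = 2*p
L = 2088025/3364 (L = (-26 - 63*(-1/58))² = (-26 + 63/58)² = (-1445/58)² = 2088025/3364 ≈ 620.70)
((3794 + c(-128))/(22666 + L))/(-52371) = ((3794 + 2*(-128))/(22666 + 2088025/3364))/(-52371) = ((3794 - 256)/(78336449/3364))*(-1/52371) = (3538*(3364/78336449))*(-1/52371) = (11901832/78336449)*(-1/52371) = -11901832/4102558170579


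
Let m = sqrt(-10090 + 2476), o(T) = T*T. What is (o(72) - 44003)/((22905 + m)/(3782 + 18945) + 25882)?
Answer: -518971264007849147/346029967050855775 + 7940154717*I*sqrt(94)/346029967050855775 ≈ -1.4998 + 2.2247e-7*I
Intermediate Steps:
o(T) = T**2
m = 9*I*sqrt(94) (m = sqrt(-7614) = 9*I*sqrt(94) ≈ 87.258*I)
(o(72) - 44003)/((22905 + m)/(3782 + 18945) + 25882) = (72**2 - 44003)/((22905 + 9*I*sqrt(94))/(3782 + 18945) + 25882) = (5184 - 44003)/((22905 + 9*I*sqrt(94))/22727 + 25882) = -38819/((22905 + 9*I*sqrt(94))*(1/22727) + 25882) = -38819/((22905/22727 + 9*I*sqrt(94)/22727) + 25882) = -38819/(588243119/22727 + 9*I*sqrt(94)/22727)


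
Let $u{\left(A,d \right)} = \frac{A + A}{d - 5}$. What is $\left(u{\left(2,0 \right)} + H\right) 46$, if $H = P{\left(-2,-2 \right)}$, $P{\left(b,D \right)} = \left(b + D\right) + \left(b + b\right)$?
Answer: $- \frac{2024}{5} \approx -404.8$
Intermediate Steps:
$P{\left(b,D \right)} = D + 3 b$ ($P{\left(b,D \right)} = \left(D + b\right) + 2 b = D + 3 b$)
$u{\left(A,d \right)} = \frac{2 A}{-5 + d}$
$H = -8$ ($H = -2 + 3 \left(-2\right) = -2 - 6 = -8$)
$\left(u{\left(2,0 \right)} + H\right) 46 = \left(2 \cdot 2 \frac{1}{-5 + 0} - 8\right) 46 = \left(2 \cdot 2 \frac{1}{-5} - 8\right) 46 = \left(2 \cdot 2 \left(- \frac{1}{5}\right) - 8\right) 46 = \left(- \frac{4}{5} - 8\right) 46 = \left(- \frac{44}{5}\right) 46 = - \frac{2024}{5}$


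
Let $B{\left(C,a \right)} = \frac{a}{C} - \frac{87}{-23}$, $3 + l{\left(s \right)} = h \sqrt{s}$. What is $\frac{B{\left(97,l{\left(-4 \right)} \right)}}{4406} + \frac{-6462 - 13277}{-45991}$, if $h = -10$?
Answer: $\frac{97207545262}{226040843963} - \frac{10 i}{213691} \approx 0.43004 - 4.6797 \cdot 10^{-5} i$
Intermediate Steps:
$l{\left(s \right)} = -3 - 10 \sqrt{s}$
$B{\left(C,a \right)} = \frac{87}{23} + \frac{a}{C}$ ($B{\left(C,a \right)} = \frac{a}{C} - - \frac{87}{23} = \frac{a}{C} + \frac{87}{23} = \frac{87}{23} + \frac{a}{C}$)
$\frac{B{\left(97,l{\left(-4 \right)} \right)}}{4406} + \frac{-6462 - 13277}{-45991} = \frac{\frac{87}{23} + \frac{-3 - 10 \sqrt{-4}}{97}}{4406} + \frac{-6462 - 13277}{-45991} = \left(\frac{87}{23} + \left(-3 - 10 \cdot 2 i\right) \frac{1}{97}\right) \frac{1}{4406} + \left(-6462 - 13277\right) \left(- \frac{1}{45991}\right) = \left(\frac{87}{23} + \left(-3 - 20 i\right) \frac{1}{97}\right) \frac{1}{4406} - - \frac{19739}{45991} = \left(\frac{87}{23} - \left(\frac{3}{97} + \frac{20 i}{97}\right)\right) \frac{1}{4406} + \frac{19739}{45991} = \left(\frac{8370}{2231} - \frac{20 i}{97}\right) \frac{1}{4406} + \frac{19739}{45991} = \left(\frac{4185}{4914893} - \frac{10 i}{213691}\right) + \frac{19739}{45991} = \frac{97207545262}{226040843963} - \frac{10 i}{213691}$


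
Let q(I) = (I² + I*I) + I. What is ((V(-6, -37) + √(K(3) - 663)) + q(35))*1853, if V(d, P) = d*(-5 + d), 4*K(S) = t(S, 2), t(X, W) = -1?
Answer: 4727003 + 1853*I*√2653/2 ≈ 4.727e+6 + 47722.0*I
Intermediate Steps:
K(S) = -¼ (K(S) = (¼)*(-1) = -¼)
q(I) = I + 2*I² (q(I) = (I² + I²) + I = 2*I² + I = I + 2*I²)
((V(-6, -37) + √(K(3) - 663)) + q(35))*1853 = ((-6*(-5 - 6) + √(-¼ - 663)) + 35*(1 + 2*35))*1853 = ((-6*(-11) + √(-2653/4)) + 35*(1 + 70))*1853 = ((66 + I*√2653/2) + 35*71)*1853 = ((66 + I*√2653/2) + 2485)*1853 = (2551 + I*√2653/2)*1853 = 4727003 + 1853*I*√2653/2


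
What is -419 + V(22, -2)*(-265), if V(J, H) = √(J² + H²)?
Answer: -419 - 530*√122 ≈ -6273.0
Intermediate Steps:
V(J, H) = √(H² + J²)
-419 + V(22, -2)*(-265) = -419 + √((-2)² + 22²)*(-265) = -419 + √(4 + 484)*(-265) = -419 + √488*(-265) = -419 + (2*√122)*(-265) = -419 - 530*√122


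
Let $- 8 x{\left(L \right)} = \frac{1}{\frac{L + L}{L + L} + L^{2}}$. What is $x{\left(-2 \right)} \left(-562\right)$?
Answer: $\frac{281}{20} \approx 14.05$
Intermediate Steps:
$x{\left(L \right)} = - \frac{1}{8 \left(1 + L^{2}\right)}$ ($x{\left(L \right)} = - \frac{1}{8 \left(\frac{L + L}{L + L} + L^{2}\right)} = - \frac{1}{8 \left(\frac{2 L}{2 L} + L^{2}\right)} = - \frac{1}{8 \left(2 L \frac{1}{2 L} + L^{2}\right)} = - \frac{1}{8 \left(1 + L^{2}\right)}$)
$x{\left(-2 \right)} \left(-562\right) = - \frac{1}{8 + 8 \left(-2\right)^{2}} \left(-562\right) = - \frac{1}{8 + 8 \cdot 4} \left(-562\right) = - \frac{1}{8 + 32} \left(-562\right) = - \frac{1}{40} \left(-562\right) = \left(-1\right) \frac{1}{40} \left(-562\right) = \left(- \frac{1}{40}\right) \left(-562\right) = \frac{281}{20}$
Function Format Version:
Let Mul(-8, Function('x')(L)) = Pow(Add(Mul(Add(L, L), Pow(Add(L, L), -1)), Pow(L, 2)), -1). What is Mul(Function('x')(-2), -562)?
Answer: Rational(281, 20) ≈ 14.050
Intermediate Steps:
Function('x')(L) = Mul(Rational(-1, 8), Pow(Add(1, Pow(L, 2)), -1)) (Function('x')(L) = Mul(Rational(-1, 8), Pow(Add(Mul(Add(L, L), Pow(Add(L, L), -1)), Pow(L, 2)), -1)) = Mul(Rational(-1, 8), Pow(Add(Mul(Mul(2, L), Pow(Mul(2, L), -1)), Pow(L, 2)), -1)) = Mul(Rational(-1, 8), Pow(Add(Mul(Mul(2, L), Mul(Rational(1, 2), Pow(L, -1))), Pow(L, 2)), -1)) = Mul(Rational(-1, 8), Pow(Add(1, Pow(L, 2)), -1)))
Mul(Function('x')(-2), -562) = Mul(Mul(-1, Pow(Add(8, Mul(8, Pow(-2, 2))), -1)), -562) = Mul(Mul(-1, Pow(Add(8, Mul(8, 4)), -1)), -562) = Mul(Mul(-1, Pow(Add(8, 32), -1)), -562) = Mul(Mul(-1, Pow(40, -1)), -562) = Mul(Mul(-1, Rational(1, 40)), -562) = Mul(Rational(-1, 40), -562) = Rational(281, 20)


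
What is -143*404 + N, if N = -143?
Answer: -57915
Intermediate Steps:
-143*404 + N = -143*404 - 143 = -57772 - 143 = -57915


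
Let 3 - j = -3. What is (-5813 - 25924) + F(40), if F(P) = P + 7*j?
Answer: -31655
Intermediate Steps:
j = 6 (j = 3 - 1*(-3) = 3 + 3 = 6)
F(P) = 42 + P (F(P) = P + 7*6 = P + 42 = 42 + P)
(-5813 - 25924) + F(40) = (-5813 - 25924) + (42 + 40) = -31737 + 82 = -31655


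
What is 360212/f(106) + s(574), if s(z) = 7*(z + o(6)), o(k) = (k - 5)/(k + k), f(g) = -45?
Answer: -717503/180 ≈ -3986.1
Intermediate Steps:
o(k) = (-5 + k)/(2*k) (o(k) = (-5 + k)/((2*k)) = (-5 + k)*(1/(2*k)) = (-5 + k)/(2*k))
s(z) = 7/12 + 7*z (s(z) = 7*(z + (1/2)*(-5 + 6)/6) = 7*(z + (1/2)*(1/6)*1) = 7*(z + 1/12) = 7*(1/12 + z) = 7/12 + 7*z)
360212/f(106) + s(574) = 360212/(-45) + (7/12 + 7*574) = 360212*(-1/45) + (7/12 + 4018) = -360212/45 + 48223/12 = -717503/180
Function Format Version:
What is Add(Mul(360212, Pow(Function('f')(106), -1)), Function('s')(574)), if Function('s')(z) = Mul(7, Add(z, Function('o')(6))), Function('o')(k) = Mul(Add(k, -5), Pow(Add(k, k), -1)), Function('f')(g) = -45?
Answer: Rational(-717503, 180) ≈ -3986.1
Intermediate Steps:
Function('o')(k) = Mul(Rational(1, 2), Pow(k, -1), Add(-5, k)) (Function('o')(k) = Mul(Add(-5, k), Pow(Mul(2, k), -1)) = Mul(Add(-5, k), Mul(Rational(1, 2), Pow(k, -1))) = Mul(Rational(1, 2), Pow(k, -1), Add(-5, k)))
Function('s')(z) = Add(Rational(7, 12), Mul(7, z)) (Function('s')(z) = Mul(7, Add(z, Mul(Rational(1, 2), Pow(6, -1), Add(-5, 6)))) = Mul(7, Add(z, Mul(Rational(1, 2), Rational(1, 6), 1))) = Mul(7, Add(z, Rational(1, 12))) = Mul(7, Add(Rational(1, 12), z)) = Add(Rational(7, 12), Mul(7, z)))
Add(Mul(360212, Pow(Function('f')(106), -1)), Function('s')(574)) = Add(Mul(360212, Pow(-45, -1)), Add(Rational(7, 12), Mul(7, 574))) = Add(Mul(360212, Rational(-1, 45)), Add(Rational(7, 12), 4018)) = Add(Rational(-360212, 45), Rational(48223, 12)) = Rational(-717503, 180)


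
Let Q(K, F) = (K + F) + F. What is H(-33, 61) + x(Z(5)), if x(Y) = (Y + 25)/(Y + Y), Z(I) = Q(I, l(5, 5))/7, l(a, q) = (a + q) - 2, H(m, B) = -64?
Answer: -178/3 ≈ -59.333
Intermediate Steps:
l(a, q) = -2 + a + q
Q(K, F) = K + 2*F (Q(K, F) = (F + K) + F = K + 2*F)
Z(I) = 16/7 + I/7 (Z(I) = (I + 2*(-2 + 5 + 5))/7 = (I + 2*8)*(1/7) = (I + 16)*(1/7) = (16 + I)*(1/7) = 16/7 + I/7)
x(Y) = (25 + Y)/(2*Y) (x(Y) = (25 + Y)/((2*Y)) = (25 + Y)*(1/(2*Y)) = (25 + Y)/(2*Y))
H(-33, 61) + x(Z(5)) = -64 + (25 + (16/7 + (1/7)*5))/(2*(16/7 + (1/7)*5)) = -64 + (25 + (16/7 + 5/7))/(2*(16/7 + 5/7)) = -64 + (1/2)*(25 + 3)/3 = -64 + (1/2)*(1/3)*28 = -64 + 14/3 = -178/3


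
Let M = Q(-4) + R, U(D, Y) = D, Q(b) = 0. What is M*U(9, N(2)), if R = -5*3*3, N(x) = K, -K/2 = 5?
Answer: -405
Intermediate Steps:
K = -10 (K = -2*5 = -10)
N(x) = -10
R = -45 (R = -15*3 = -45)
M = -45 (M = 0 - 45 = -45)
M*U(9, N(2)) = -45*9 = -405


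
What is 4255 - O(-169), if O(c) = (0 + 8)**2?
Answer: 4191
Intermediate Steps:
O(c) = 64 (O(c) = 8**2 = 64)
4255 - O(-169) = 4255 - 1*64 = 4255 - 64 = 4191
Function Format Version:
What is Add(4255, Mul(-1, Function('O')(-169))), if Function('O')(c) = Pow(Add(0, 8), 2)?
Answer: 4191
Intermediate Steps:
Function('O')(c) = 64 (Function('O')(c) = Pow(8, 2) = 64)
Add(4255, Mul(-1, Function('O')(-169))) = Add(4255, Mul(-1, 64)) = Add(4255, -64) = 4191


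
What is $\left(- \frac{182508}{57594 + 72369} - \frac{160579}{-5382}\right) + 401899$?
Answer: $\frac{93710836551685}{233153622} \approx 4.0193 \cdot 10^{5}$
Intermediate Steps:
$\left(- \frac{182508}{57594 + 72369} - \frac{160579}{-5382}\right) + 401899 = \left(- \frac{182508}{129963} - - \frac{160579}{5382}\right) + 401899 = \left(\left(-182508\right) \frac{1}{129963} + \frac{160579}{5382}\right) + 401899 = \left(- \frac{60836}{43321} + \frac{160579}{5382}\right) + 401899 = \frac{6629023507}{233153622} + 401899 = \frac{93710836551685}{233153622}$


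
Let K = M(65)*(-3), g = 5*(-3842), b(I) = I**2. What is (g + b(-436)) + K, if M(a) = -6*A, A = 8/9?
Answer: 170902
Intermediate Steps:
A = 8/9 (A = 8*(1/9) = 8/9 ≈ 0.88889)
M(a) = -16/3 (M(a) = -6*8/9 = -16/3)
g = -19210
K = 16 (K = -16/3*(-3) = 16)
(g + b(-436)) + K = (-19210 + (-436)**2) + 16 = (-19210 + 190096) + 16 = 170886 + 16 = 170902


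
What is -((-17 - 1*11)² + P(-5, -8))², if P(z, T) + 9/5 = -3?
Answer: -15178816/25 ≈ -6.0715e+5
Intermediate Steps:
P(z, T) = -24/5 (P(z, T) = -9/5 - 3 = -24/5)
-((-17 - 1*11)² + P(-5, -8))² = -((-17 - 1*11)² - 24/5)² = -((-17 - 11)² - 24/5)² = -((-28)² - 24/5)² = -(784 - 24/5)² = -(3896/5)² = -1*15178816/25 = -15178816/25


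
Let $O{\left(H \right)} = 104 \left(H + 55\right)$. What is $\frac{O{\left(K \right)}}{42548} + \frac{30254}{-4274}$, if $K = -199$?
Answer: $- \frac{168906827}{22731269} \approx -7.4306$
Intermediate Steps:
$O{\left(H \right)} = 5720 + 104 H$ ($O{\left(H \right)} = 104 \left(55 + H\right) = 5720 + 104 H$)
$\frac{O{\left(K \right)}}{42548} + \frac{30254}{-4274} = \frac{5720 + 104 \left(-199\right)}{42548} + \frac{30254}{-4274} = \left(5720 - 20696\right) \frac{1}{42548} + 30254 \left(- \frac{1}{4274}\right) = \left(-14976\right) \frac{1}{42548} - \frac{15127}{2137} = - \frac{3744}{10637} - \frac{15127}{2137} = - \frac{168906827}{22731269}$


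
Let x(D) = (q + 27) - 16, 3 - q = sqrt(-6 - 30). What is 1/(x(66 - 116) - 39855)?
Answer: -39841/1587305317 + 6*I/1587305317 ≈ -2.51e-5 + 3.78e-9*I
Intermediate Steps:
q = 3 - 6*I (q = 3 - sqrt(-6 - 30) = 3 - sqrt(-36) = 3 - 6*I ≈ 3.0 - 6.0*I)
x(D) = 14 - 6*I (x(D) = ((3 - 6*I) + 27) - 16 = (30 - 6*I) - 16 = 14 - 6*I)
1/(x(66 - 116) - 39855) = 1/((14 - 6*I) - 39855) = 1/(-39841 - 6*I) = (-39841 + 6*I)/1587305317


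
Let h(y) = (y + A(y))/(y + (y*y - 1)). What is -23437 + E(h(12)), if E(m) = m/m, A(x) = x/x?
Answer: -23436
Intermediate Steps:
A(x) = 1
h(y) = (1 + y)/(-1 + y + y²) (h(y) = (y + 1)/(y + (y*y - 1)) = (1 + y)/(y + (y² - 1)) = (1 + y)/(y + (-1 + y²)) = (1 + y)/(-1 + y + y²))
E(m) = 1
-23437 + E(h(12)) = -23437 + 1 = -23436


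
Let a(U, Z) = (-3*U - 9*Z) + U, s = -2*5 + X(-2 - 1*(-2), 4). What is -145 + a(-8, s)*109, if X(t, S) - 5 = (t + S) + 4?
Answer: -1344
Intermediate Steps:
X(t, S) = 9 + S + t (X(t, S) = 5 + ((t + S) + 4) = 5 + ((S + t) + 4) = 5 + (4 + S + t) = 9 + S + t)
s = 3 (s = -2*5 + (9 + 4 + (-2 - 1*(-2))) = -10 + (9 + 4 + (-2 + 2)) = -10 + (9 + 4 + 0) = -10 + 13 = 3)
a(U, Z) = -9*Z - 2*U (a(U, Z) = (-9*Z - 3*U) + U = -9*Z - 2*U)
-145 + a(-8, s)*109 = -145 + (-9*3 - 2*(-8))*109 = -145 + (-27 + 16)*109 = -145 - 11*109 = -145 - 1199 = -1344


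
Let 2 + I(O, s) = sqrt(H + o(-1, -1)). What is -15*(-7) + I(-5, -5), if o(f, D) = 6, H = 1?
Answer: 103 + sqrt(7) ≈ 105.65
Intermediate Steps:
I(O, s) = -2 + sqrt(7) (I(O, s) = -2 + sqrt(1 + 6) = -2 + sqrt(7))
-15*(-7) + I(-5, -5) = -15*(-7) + (-2 + sqrt(7)) = 105 + (-2 + sqrt(7)) = 103 + sqrt(7)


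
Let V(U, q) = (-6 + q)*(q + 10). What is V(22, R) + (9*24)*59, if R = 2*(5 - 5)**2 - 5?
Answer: 12689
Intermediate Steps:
R = -5 (R = 2*0**2 - 5 = 2*0 - 5 = 0 - 5 = -5)
V(U, q) = (-6 + q)*(10 + q)
V(22, R) + (9*24)*59 = (-60 + (-5)**2 + 4*(-5)) + (9*24)*59 = (-60 + 25 - 20) + 216*59 = -55 + 12744 = 12689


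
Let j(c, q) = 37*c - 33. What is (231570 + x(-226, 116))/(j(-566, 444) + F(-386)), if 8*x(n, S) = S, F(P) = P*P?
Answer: 463169/256042 ≈ 1.8090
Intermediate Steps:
F(P) = P**2
x(n, S) = S/8
j(c, q) = -33 + 37*c
(231570 + x(-226, 116))/(j(-566, 444) + F(-386)) = (231570 + (1/8)*116)/((-33 + 37*(-566)) + (-386)**2) = (231570 + 29/2)/((-33 - 20942) + 148996) = 463169/(2*(-20975 + 148996)) = (463169/2)/128021 = (463169/2)*(1/128021) = 463169/256042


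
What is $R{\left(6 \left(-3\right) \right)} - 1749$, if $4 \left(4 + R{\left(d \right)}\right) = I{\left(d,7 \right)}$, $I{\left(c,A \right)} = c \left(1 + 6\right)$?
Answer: $- \frac{3569}{2} \approx -1784.5$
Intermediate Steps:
$I{\left(c,A \right)} = 7 c$ ($I{\left(c,A \right)} = c 7 = 7 c$)
$R{\left(d \right)} = -4 + \frac{7 d}{4}$
$R{\left(6 \left(-3\right) \right)} - 1749 = \left(-4 + \frac{7 \cdot 6 \left(-3\right)}{4}\right) - 1749 = \left(-4 + \frac{7}{4} \left(-18\right)\right) - 1749 = \left(-4 - \frac{63}{2}\right) - 1749 = - \frac{71}{2} - 1749 = - \frac{3569}{2}$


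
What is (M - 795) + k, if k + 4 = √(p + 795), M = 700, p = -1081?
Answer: -99 + I*√286 ≈ -99.0 + 16.912*I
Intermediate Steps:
k = -4 + I*√286 (k = -4 + √(-1081 + 795) = -4 + √(-286) = -4 + I*√286 ≈ -4.0 + 16.912*I)
(M - 795) + k = (700 - 795) + (-4 + I*√286) = -95 + (-4 + I*√286) = -99 + I*√286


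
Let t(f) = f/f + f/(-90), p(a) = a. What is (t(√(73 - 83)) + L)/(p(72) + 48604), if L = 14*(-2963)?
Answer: -41481/48676 - I*√10/4380840 ≈ -0.85219 - 7.2184e-7*I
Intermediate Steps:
t(f) = 1 - f/90 (t(f) = 1 + f*(-1/90) = 1 - f/90)
L = -41482
(t(√(73 - 83)) + L)/(p(72) + 48604) = ((1 - √(73 - 83)/90) - 41482)/(72 + 48604) = ((1 - I*√10/90) - 41482)/48676 = ((1 - I*√10/90) - 41482)*(1/48676) = (-41481 - I*√10/90)*(1/48676) = -41481/48676 - I*√10/4380840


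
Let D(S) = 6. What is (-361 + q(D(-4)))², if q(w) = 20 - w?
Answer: 120409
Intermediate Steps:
(-361 + q(D(-4)))² = (-361 + (20 - 1*6))² = (-361 + (20 - 6))² = (-361 + 14)² = (-347)² = 120409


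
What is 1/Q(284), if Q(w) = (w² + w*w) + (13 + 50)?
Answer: 1/161375 ≈ 6.1967e-6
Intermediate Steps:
Q(w) = 63 + 2*w² (Q(w) = (w² + w²) + 63 = 2*w² + 63 = 63 + 2*w²)
1/Q(284) = 1/(63 + 2*284²) = 1/(63 + 2*80656) = 1/(63 + 161312) = 1/161375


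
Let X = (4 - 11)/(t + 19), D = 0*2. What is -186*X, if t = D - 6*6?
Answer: -1302/17 ≈ -76.588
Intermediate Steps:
D = 0
t = -36 (t = 0 - 6*6 = 0 - 1*36 = 0 - 36 = -36)
X = 7/17 (X = (4 - 11)/(-36 + 19) = -7/(-17) = -7*(-1/17) = 7/17 ≈ 0.41176)
-186*X = -186*7/17 = -1302/17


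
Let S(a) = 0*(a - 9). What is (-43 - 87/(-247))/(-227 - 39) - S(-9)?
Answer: 5267/32851 ≈ 0.16033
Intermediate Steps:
S(a) = 0 (S(a) = 0*(-9 + a) = 0)
(-43 - 87/(-247))/(-227 - 39) - S(-9) = (-43 - 87/(-247))/(-227 - 39) - 1*0 = (-43 - 87*(-1/247))/(-266) + 0 = (-43 + 87/247)*(-1/266) + 0 = -10534/247*(-1/266) + 0 = 5267/32851 + 0 = 5267/32851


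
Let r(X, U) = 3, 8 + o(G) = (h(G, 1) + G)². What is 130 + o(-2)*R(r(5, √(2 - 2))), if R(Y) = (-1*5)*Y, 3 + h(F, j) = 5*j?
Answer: 250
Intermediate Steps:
h(F, j) = -3 + 5*j
o(G) = -8 + (2 + G)² (o(G) = -8 + ((-3 + 5*1) + G)² = -8 + ((-3 + 5) + G)² = -8 + (2 + G)²)
R(Y) = -5*Y
130 + o(-2)*R(r(5, √(2 - 2))) = 130 + (-8 + (2 - 2)²)*(-5*3) = 130 + (-8 + 0²)*(-15) = 130 + (-8 + 0)*(-15) = 130 - 8*(-15) = 130 + 120 = 250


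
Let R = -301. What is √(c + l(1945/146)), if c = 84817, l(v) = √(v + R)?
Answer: √(1807959172 + 146*I*√6132146)/146 ≈ 291.23 + 0.029119*I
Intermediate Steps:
l(v) = √(-301 + v) (l(v) = √(v - 301) = √(-301 + v))
√(c + l(1945/146)) = √(84817 + √(-301 + 1945/146)) = √(84817 + √(-42001/146)) = √(84817 + I*√6132146/146)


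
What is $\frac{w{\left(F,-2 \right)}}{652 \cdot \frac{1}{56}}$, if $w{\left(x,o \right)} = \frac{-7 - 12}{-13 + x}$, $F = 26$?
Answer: $- \frac{266}{2119} \approx -0.12553$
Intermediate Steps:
$w{\left(x,o \right)} = - \frac{19}{-13 + x}$
$\frac{w{\left(F,-2 \right)}}{652 \cdot \frac{1}{56}} = \frac{\left(-19\right) \frac{1}{-13 + 26}}{652 \cdot \frac{1}{56}} = \frac{\left(-19\right) \frac{1}{13}}{652 \cdot \frac{1}{56}} = \frac{\left(-19\right) \frac{1}{13}}{\frac{163}{14}} = \left(- \frac{19}{13}\right) \frac{14}{163} = - \frac{266}{2119}$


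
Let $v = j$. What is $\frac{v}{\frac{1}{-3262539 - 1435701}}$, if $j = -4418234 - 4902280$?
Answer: $43790011695360$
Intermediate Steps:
$j = -9320514$ ($j = -4418234 - 4902280 = -9320514$)
$v = -9320514$
$\frac{v}{\frac{1}{-3262539 - 1435701}} = - \frac{9320514}{\frac{1}{-3262539 - 1435701}} = - \frac{9320514}{\frac{1}{-4698240}} = - \frac{9320514}{- \frac{1}{4698240}} = \left(-9320514\right) \left(-4698240\right) = 43790011695360$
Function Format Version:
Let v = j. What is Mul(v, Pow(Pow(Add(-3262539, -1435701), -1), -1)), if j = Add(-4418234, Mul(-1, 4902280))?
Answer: 43790011695360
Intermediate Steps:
j = -9320514 (j = Add(-4418234, -4902280) = -9320514)
v = -9320514
Mul(v, Pow(Pow(Add(-3262539, -1435701), -1), -1)) = Mul(-9320514, Pow(Pow(Add(-3262539, -1435701), -1), -1)) = Mul(-9320514, Pow(Pow(-4698240, -1), -1)) = Mul(-9320514, Pow(Rational(-1, 4698240), -1)) = Mul(-9320514, -4698240) = 43790011695360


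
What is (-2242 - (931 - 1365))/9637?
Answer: -1808/9637 ≈ -0.18761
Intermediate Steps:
(-2242 - (931 - 1365))/9637 = (-2242 - 1*(-434))*(1/9637) = (-2242 + 434)*(1/9637) = -1808*1/9637 = -1808/9637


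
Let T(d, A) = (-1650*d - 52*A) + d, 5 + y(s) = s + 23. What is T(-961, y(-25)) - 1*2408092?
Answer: -823039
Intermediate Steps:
y(s) = 18 + s (y(s) = -5 + (s + 23) = -5 + (23 + s) = 18 + s)
T(d, A) = -1649*d - 52*A
T(-961, y(-25)) - 1*2408092 = (-1649*(-961) - 52*(18 - 25)) - 1*2408092 = (1584689 - 52*(-7)) - 2408092 = (1584689 + 364) - 2408092 = 1585053 - 2408092 = -823039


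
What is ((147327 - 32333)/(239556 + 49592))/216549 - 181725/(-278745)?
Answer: 379289675818241/581784580306458 ≈ 0.65194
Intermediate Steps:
((147327 - 32333)/(239556 + 49592))/216549 - 181725/(-278745) = (114994/289148)*(1/216549) - 181725*(-1/278745) = (114994*(1/289148))*(1/216549) + 12115/18583 = (57497/144574)*(1/216549) + 12115/18583 = 57497/31307355126 + 12115/18583 = 379289675818241/581784580306458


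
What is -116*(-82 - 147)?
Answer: 26564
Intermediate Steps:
-116*(-82 - 147) = -116*(-229) = 26564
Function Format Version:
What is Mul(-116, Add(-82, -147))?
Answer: 26564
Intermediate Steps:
Mul(-116, Add(-82, -147)) = Mul(-116, -229) = 26564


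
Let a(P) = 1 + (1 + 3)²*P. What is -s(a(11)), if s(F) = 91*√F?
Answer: -91*√177 ≈ -1210.7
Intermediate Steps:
a(P) = 1 + 16*P (a(P) = 1 + 4²*P = 1 + 16*P)
-s(a(11)) = -91*√(1 + 16*11) = -91*√(1 + 176) = -91*√177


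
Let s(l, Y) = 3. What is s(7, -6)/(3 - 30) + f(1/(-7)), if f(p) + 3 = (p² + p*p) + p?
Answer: -1417/441 ≈ -3.2132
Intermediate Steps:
f(p) = -3 + p + 2*p² (f(p) = -3 + ((p² + p*p) + p) = -3 + ((p² + p²) + p) = -3 + (2*p² + p) = -3 + (p + 2*p²) = -3 + p + 2*p²)
s(7, -6)/(3 - 30) + f(1/(-7)) = 3/(3 - 30) + (-3 + 1/(-7) + 2*(1/(-7))²) = 3/(-27) + (-3 - ⅐ + 2*(-⅐)²) = 3*(-1/27) + (-3 - ⅐ + 2*(1/49)) = -⅑ + (-3 - ⅐ + 2/49) = -⅑ - 152/49 = -1417/441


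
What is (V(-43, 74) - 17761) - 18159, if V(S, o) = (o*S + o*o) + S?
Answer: -33669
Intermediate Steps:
V(S, o) = S + o**2 + S*o (V(S, o) = (S*o + o**2) + S = (o**2 + S*o) + S = S + o**2 + S*o)
(V(-43, 74) - 17761) - 18159 = ((-43 + 74**2 - 43*74) - 17761) - 18159 = ((-43 + 5476 - 3182) - 17761) - 18159 = (2251 - 17761) - 18159 = -15510 - 18159 = -33669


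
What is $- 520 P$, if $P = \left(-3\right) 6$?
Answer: $9360$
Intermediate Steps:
$P = -18$
$- 520 P = \left(-520\right) \left(-18\right) = 9360$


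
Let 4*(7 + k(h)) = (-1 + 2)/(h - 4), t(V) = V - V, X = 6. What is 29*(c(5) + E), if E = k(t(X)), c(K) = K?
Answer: -957/16 ≈ -59.813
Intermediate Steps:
t(V) = 0
k(h) = -7 + 1/(4*(-4 + h)) (k(h) = -7 + ((-1 + 2)/(h - 4))/4 = -7 + (1/(-4 + h))/4 = -7 + 1/(4*(-4 + h)))
E = -113/16 (E = (113 - 28*0)/(4*(-4 + 0)) = (1/4)*(113 + 0)/(-4) = (1/4)*(-1/4)*113 = -113/16 ≈ -7.0625)
29*(c(5) + E) = 29*(5 - 113/16) = 29*(-33/16) = -957/16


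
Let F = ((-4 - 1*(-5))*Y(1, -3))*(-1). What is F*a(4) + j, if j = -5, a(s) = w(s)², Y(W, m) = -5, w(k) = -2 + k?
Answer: 15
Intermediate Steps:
a(s) = (-2 + s)²
F = 5 (F = ((-4 - 1*(-5))*(-5))*(-1) = ((-4 + 5)*(-5))*(-1) = (1*(-5))*(-1) = -5*(-1) = 5)
F*a(4) + j = 5*(-2 + 4)² - 5 = 5*2² - 5 = 5*4 - 5 = 20 - 5 = 15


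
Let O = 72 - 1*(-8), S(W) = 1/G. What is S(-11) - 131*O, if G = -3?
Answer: -31441/3 ≈ -10480.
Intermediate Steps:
S(W) = -⅓ (S(W) = 1/(-3) = -⅓)
O = 80 (O = 72 + 8 = 80)
S(-11) - 131*O = -⅓ - 131*80 = -⅓ - 10480 = -31441/3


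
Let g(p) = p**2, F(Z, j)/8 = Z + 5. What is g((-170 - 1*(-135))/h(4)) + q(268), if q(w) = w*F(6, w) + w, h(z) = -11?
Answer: 2887317/121 ≈ 23862.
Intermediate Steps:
F(Z, j) = 40 + 8*Z (F(Z, j) = 8*(Z + 5) = 8*(5 + Z) = 40 + 8*Z)
q(w) = 89*w (q(w) = w*(40 + 8*6) + w = w*(40 + 48) + w = w*88 + w = 88*w + w = 89*w)
g((-170 - 1*(-135))/h(4)) + q(268) = ((-170 - 1*(-135))/(-11))**2 + 89*268 = ((-170 + 135)*(-1/11))**2 + 23852 = (-35*(-1/11))**2 + 23852 = (35/11)**2 + 23852 = 1225/121 + 23852 = 2887317/121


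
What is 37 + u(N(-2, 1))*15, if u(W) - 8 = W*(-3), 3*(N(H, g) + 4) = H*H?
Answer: 277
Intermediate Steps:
N(H, g) = -4 + H**2/3 (N(H, g) = -4 + (H*H)/3 = -4 + H**2/3)
u(W) = 8 - 3*W (u(W) = 8 + W*(-3) = 8 - 3*W)
37 + u(N(-2, 1))*15 = 37 + (8 - 3*(-4 + (1/3)*(-2)**2))*15 = 37 + (8 - 3*(-4 + (1/3)*4))*15 = 37 + (8 - 3*(-4 + 4/3))*15 = 37 + (8 - 3*(-8/3))*15 = 37 + (8 + 8)*15 = 37 + 16*15 = 37 + 240 = 277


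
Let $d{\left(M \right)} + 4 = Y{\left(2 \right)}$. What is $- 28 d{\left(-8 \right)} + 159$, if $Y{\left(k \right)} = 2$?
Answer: $215$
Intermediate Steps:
$d{\left(M \right)} = -2$ ($d{\left(M \right)} = -4 + 2 = -2$)
$- 28 d{\left(-8 \right)} + 159 = \left(-28\right) \left(-2\right) + 159 = 56 + 159 = 215$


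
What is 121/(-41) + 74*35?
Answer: 106069/41 ≈ 2587.0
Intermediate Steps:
121/(-41) + 74*35 = 121*(-1/41) + 2590 = -121/41 + 2590 = 106069/41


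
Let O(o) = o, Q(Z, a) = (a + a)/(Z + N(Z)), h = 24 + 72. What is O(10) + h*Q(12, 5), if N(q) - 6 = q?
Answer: 42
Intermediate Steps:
h = 96
N(q) = 6 + q
Q(Z, a) = 2*a/(6 + 2*Z) (Q(Z, a) = (a + a)/(Z + (6 + Z)) = (2*a)/(6 + 2*Z) = 2*a/(6 + 2*Z))
O(10) + h*Q(12, 5) = 10 + 96*(5/(3 + 12)) = 10 + 96*(5/15) = 10 + 96*(5*(1/15)) = 10 + 96*(⅓) = 10 + 32 = 42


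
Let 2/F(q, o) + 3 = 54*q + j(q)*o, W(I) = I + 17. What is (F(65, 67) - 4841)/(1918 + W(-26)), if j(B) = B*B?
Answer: -693671730/273542519 ≈ -2.5359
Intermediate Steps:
j(B) = B**2
W(I) = 17 + I
F(q, o) = 2/(-3 + 54*q + o*q**2) (F(q, o) = 2/(-3 + (54*q + q**2*o)) = 2/(-3 + (54*q + o*q**2)) = 2/(-3 + 54*q + o*q**2))
(F(65, 67) - 4841)/(1918 + W(-26)) = (2/(-3 + 54*65 + 67*65**2) - 4841)/(1918 + (17 - 26)) = (2/(-3 + 3510 + 67*4225) - 4841)/(1918 - 9) = (2/(-3 + 3510 + 283075) - 4841)/1909 = (2/286582 - 4841)*(1/1909) = (2*(1/286582) - 4841)*(1/1909) = (1/143291 - 4841)*(1/1909) = -693671730/143291*1/1909 = -693671730/273542519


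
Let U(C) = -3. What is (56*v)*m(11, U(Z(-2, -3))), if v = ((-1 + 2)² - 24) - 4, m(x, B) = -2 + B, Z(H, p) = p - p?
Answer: 7560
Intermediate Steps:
Z(H, p) = 0
v = -27 (v = (1² - 24) - 4 = (1 - 24) - 4 = -23 - 4 = -27)
(56*v)*m(11, U(Z(-2, -3))) = (56*(-27))*(-2 - 3) = -1512*(-5) = 7560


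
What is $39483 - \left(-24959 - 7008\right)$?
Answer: $71450$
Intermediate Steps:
$39483 - \left(-24959 - 7008\right) = 39483 - -31967 = 39483 + 31967 = 71450$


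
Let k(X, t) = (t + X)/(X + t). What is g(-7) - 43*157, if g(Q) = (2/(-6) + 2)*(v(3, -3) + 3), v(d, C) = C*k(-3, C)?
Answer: -6751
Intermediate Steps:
k(X, t) = 1 (k(X, t) = (X + t)/(X + t) = 1)
v(d, C) = C (v(d, C) = C*1 = C)
g(Q) = 0 (g(Q) = (2/(-6) + 2)*(-3 + 3) = (2*(-⅙) + 2)*0 = (-⅓ + 2)*0 = (5/3)*0 = 0)
g(-7) - 43*157 = 0 - 43*157 = 0 - 6751 = -6751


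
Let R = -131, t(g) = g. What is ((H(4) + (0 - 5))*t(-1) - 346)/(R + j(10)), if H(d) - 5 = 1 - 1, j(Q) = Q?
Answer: 346/121 ≈ 2.8595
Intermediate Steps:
H(d) = 5 (H(d) = 5 + (1 - 1) = 5 + 0 = 5)
((H(4) + (0 - 5))*t(-1) - 346)/(R + j(10)) = ((5 + (0 - 5))*(-1) - 346)/(-131 + 10) = ((5 - 5)*(-1) - 346)/(-121) = (0*(-1) - 346)*(-1/121) = (0 - 346)*(-1/121) = -346*(-1/121) = 346/121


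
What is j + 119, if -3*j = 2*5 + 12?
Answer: 335/3 ≈ 111.67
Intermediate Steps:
j = -22/3 (j = -(2*5 + 12)/3 = -(10 + 12)/3 = -1/3*22 = -22/3 ≈ -7.3333)
j + 119 = -22/3 + 119 = 335/3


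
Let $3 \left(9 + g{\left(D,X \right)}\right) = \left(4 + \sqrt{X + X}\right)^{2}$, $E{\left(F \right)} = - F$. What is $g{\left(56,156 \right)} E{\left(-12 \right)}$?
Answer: $1204 + 64 \sqrt{78} \approx 1769.2$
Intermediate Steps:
$g{\left(D,X \right)} = -9 + \frac{\left(4 + \sqrt{2} \sqrt{X}\right)^{2}}{3}$ ($g{\left(D,X \right)} = -9 + \frac{\left(4 + \sqrt{X + X}\right)^{2}}{3} = -9 + \frac{\left(4 + \sqrt{2 X}\right)^{2}}{3} = -9 + \frac{\left(4 + \sqrt{2} \sqrt{X}\right)^{2}}{3}$)
$g{\left(56,156 \right)} E{\left(-12 \right)} = \left(-9 + \frac{\left(4 + \sqrt{2} \sqrt{156}\right)^{2}}{3}\right) \left(\left(-1\right) \left(-12\right)\right) = \left(-9 + \frac{\left(4 + \sqrt{2} \cdot 2 \sqrt{39}\right)^{2}}{3}\right) 12 = \left(-9 + \frac{\left(4 + 2 \sqrt{78}\right)^{2}}{3}\right) 12 = -108 + 4 \left(4 + 2 \sqrt{78}\right)^{2}$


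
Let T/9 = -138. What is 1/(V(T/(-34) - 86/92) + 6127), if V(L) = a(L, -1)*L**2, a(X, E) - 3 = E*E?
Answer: 152881/1711489112 ≈ 8.9326e-5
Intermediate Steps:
T = -1242 (T = 9*(-138) = -1242)
a(X, E) = 3 + E**2 (a(X, E) = 3 + E*E = 3 + E**2)
V(L) = 4*L**2 (V(L) = (3 + (-1)**2)*L**2 = (3 + 1)*L**2 = 4*L**2)
1/(V(T/(-34) - 86/92) + 6127) = 1/(4*(-1242/(-34) - 86/92)**2 + 6127) = 1/(4*(-1242*(-1/34) - 86*1/92)**2 + 6127) = 1/(4*(621/17 - 43/46)**2 + 6127) = 1/(4*(27835/782)**2 + 6127) = 1/(4*(774787225/611524) + 6127) = 1/(774787225/152881 + 6127) = 1/(1711489112/152881) = 152881/1711489112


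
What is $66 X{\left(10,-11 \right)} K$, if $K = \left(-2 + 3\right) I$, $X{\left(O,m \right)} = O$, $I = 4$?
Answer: $2640$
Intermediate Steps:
$K = 4$ ($K = \left(-2 + 3\right) 4 = 1 \cdot 4 = 4$)
$66 X{\left(10,-11 \right)} K = 66 \cdot 10 \cdot 4 = 660 \cdot 4 = 2640$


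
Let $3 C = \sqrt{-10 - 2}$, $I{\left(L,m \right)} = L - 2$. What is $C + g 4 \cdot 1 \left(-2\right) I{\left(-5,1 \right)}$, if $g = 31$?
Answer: $1736 + \frac{2 i \sqrt{3}}{3} \approx 1736.0 + 1.1547 i$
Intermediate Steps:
$I{\left(L,m \right)} = -2 + L$ ($I{\left(L,m \right)} = L - 2 = -2 + L$)
$C = \frac{2 i \sqrt{3}}{3}$ ($C = \frac{\sqrt{-10 - 2}}{3} = \frac{\sqrt{-12}}{3} = \frac{2 i \sqrt{3}}{3} \approx 1.1547 i$)
$C + g 4 \cdot 1 \left(-2\right) I{\left(-5,1 \right)} = \frac{2 i \sqrt{3}}{3} + 31 \cdot 4 \cdot 1 \left(-2\right) \left(-2 - 5\right) = \frac{2 i \sqrt{3}}{3} + 31 \cdot 4 \left(-2\right) \left(-7\right) = \frac{2 i \sqrt{3}}{3} + 31 \left(\left(-8\right) \left(-7\right)\right) = \frac{2 i \sqrt{3}}{3} + 31 \cdot 56 = \frac{2 i \sqrt{3}}{3} + 1736 = 1736 + \frac{2 i \sqrt{3}}{3}$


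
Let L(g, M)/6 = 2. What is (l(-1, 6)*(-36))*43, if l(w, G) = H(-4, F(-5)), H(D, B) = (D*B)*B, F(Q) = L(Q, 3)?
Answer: 891648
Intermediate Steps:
L(g, M) = 12 (L(g, M) = 6*2 = 12)
F(Q) = 12
H(D, B) = D*B² (H(D, B) = (B*D)*B = D*B²)
l(w, G) = -576 (l(w, G) = -4*12² = -4*144 = -576)
(l(-1, 6)*(-36))*43 = -576*(-36)*43 = 20736*43 = 891648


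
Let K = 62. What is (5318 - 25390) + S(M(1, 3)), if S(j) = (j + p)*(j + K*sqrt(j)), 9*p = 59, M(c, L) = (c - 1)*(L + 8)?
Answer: -20072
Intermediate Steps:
M(c, L) = (-1 + c)*(8 + L)
p = 59/9 (p = (1/9)*59 = 59/9 ≈ 6.5556)
S(j) = (59/9 + j)*(j + 62*sqrt(j)) (S(j) = (j + 59/9)*(j + 62*sqrt(j)) = (59/9 + j)*(j + 62*sqrt(j)))
(5318 - 25390) + S(M(1, 3)) = (5318 - 25390) + ((-8 - 1*3 + 8*1 + 3*1)**2 + 62*(-8 - 1*3 + 8*1 + 3*1)**(3/2) + 59*(-8 - 1*3 + 8*1 + 3*1)/9 + 3658*sqrt(-8 - 1*3 + 8*1 + 3*1)/9) = -20072 + ((-8 - 3 + 8 + 3)**2 + 62*(-8 - 3 + 8 + 3)**(3/2) + 59*(-8 - 3 + 8 + 3)/9 + 3658*sqrt(-8 - 3 + 8 + 3)/9) = -20072 + (0**2 + 62*0**(3/2) + (59/9)*0 + 3658*sqrt(0)/9) = -20072 + (0 + 62*0 + 0 + (3658/9)*0) = -20072 + (0 + 0 + 0 + 0) = -20072 + 0 = -20072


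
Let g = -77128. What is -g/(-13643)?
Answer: -77128/13643 ≈ -5.6533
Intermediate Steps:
-g/(-13643) = -(-77128)/(-13643) = -(-77128)*(-1)/13643 = -1*77128/13643 = -77128/13643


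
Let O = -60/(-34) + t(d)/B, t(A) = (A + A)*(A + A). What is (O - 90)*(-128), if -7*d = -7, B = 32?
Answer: 191728/17 ≈ 11278.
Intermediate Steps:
d = 1 (d = -⅐*(-7) = 1)
t(A) = 4*A² (t(A) = (2*A)*(2*A) = 4*A²)
O = 257/136 (O = -60/(-34) + (4*1²)/32 = -60*(-1/34) + (4*1)*(1/32) = 30/17 + 4*(1/32) = 30/17 + ⅛ = 257/136 ≈ 1.8897)
(O - 90)*(-128) = (257/136 - 90)*(-128) = -11983/136*(-128) = 191728/17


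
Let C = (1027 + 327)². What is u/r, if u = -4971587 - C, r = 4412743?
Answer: -6804903/4412743 ≈ -1.5421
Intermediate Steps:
C = 1833316 (C = 1354² = 1833316)
u = -6804903 (u = -4971587 - 1*1833316 = -4971587 - 1833316 = -6804903)
u/r = -6804903/4412743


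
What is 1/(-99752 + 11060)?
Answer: -1/88692 ≈ -1.1275e-5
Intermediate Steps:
1/(-99752 + 11060) = 1/(-88692) = -1/88692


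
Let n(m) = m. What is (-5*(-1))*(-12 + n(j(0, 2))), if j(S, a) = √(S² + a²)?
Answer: -50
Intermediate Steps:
(-5*(-1))*(-12 + n(j(0, 2))) = (-5*(-1))*(-12 + √(0² + 2²)) = 5*(-12 + √(0 + 4)) = 5*(-12 + √4) = 5*(-12 + 2) = 5*(-10) = -50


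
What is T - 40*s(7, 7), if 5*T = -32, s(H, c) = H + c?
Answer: -2832/5 ≈ -566.40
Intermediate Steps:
T = -32/5 (T = (⅕)*(-32) = -32/5 ≈ -6.4000)
T - 40*s(7, 7) = -32/5 - 40*(7 + 7) = -32/5 - 40*14 = -32/5 - 560 = -2832/5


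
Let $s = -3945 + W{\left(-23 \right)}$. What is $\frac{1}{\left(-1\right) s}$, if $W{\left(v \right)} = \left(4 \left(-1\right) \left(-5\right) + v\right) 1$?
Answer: $\frac{1}{3948} \approx 0.00025329$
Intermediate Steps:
$W{\left(v \right)} = 20 + v$ ($W{\left(v \right)} = \left(\left(-4\right) \left(-5\right) + v\right) 1 = \left(20 + v\right) 1 = 20 + v$)
$s = -3948$ ($s = -3945 + \left(20 - 23\right) = -3945 - 3 = -3948$)
$\frac{1}{\left(-1\right) s} = \frac{1}{\left(-1\right) \left(-3948\right)} = \frac{1}{3948}$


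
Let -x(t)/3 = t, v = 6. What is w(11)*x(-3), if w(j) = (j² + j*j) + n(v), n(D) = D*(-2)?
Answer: 2070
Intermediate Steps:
n(D) = -2*D
w(j) = -12 + 2*j² (w(j) = (j² + j*j) - 2*6 = (j² + j²) - 12 = 2*j² - 12 = -12 + 2*j²)
x(t) = -3*t
w(11)*x(-3) = (-12 + 2*11²)*(-3*(-3)) = (-12 + 2*121)*9 = (-12 + 242)*9 = 230*9 = 2070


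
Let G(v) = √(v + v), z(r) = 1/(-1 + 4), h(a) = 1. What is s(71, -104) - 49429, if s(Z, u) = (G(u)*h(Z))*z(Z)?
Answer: -49429 + 4*I*√13/3 ≈ -49429.0 + 4.8074*I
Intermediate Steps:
z(r) = ⅓ (z(r) = 1/3 = ⅓)
G(v) = √2*√v (G(v) = √(2*v) = √2*√v)
s(Z, u) = √2*√u/3 (s(Z, u) = ((√2*√u)*1)*(⅓) = (√2*√u)*(⅓) = √2*√u/3)
s(71, -104) - 49429 = √2*√(-104)/3 - 49429 = √2*(2*I*√26)/3 - 49429 = 4*I*√13/3 - 49429 = -49429 + 4*I*√13/3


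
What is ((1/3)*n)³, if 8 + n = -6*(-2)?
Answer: 64/27 ≈ 2.3704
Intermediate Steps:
n = 4 (n = -8 - 6*(-2) = -8 + 12 = 4)
((1/3)*n)³ = ((1/3)*4)³ = ((1*(⅓))*4)³ = ((⅓)*4)³ = (4/3)³ = 64/27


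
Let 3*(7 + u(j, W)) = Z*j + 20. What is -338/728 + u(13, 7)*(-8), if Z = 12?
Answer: -34759/84 ≈ -413.80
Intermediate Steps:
u(j, W) = -1/3 + 4*j (u(j, W) = -7 + (12*j + 20)/3 = -7 + (20 + 12*j)/3 = -7 + (20/3 + 4*j) = -1/3 + 4*j)
-338/728 + u(13, 7)*(-8) = -338/728 + (-1/3 + 4*13)*(-8) = -338*1/728 + (-1/3 + 52)*(-8) = -13/28 + (155/3)*(-8) = -13/28 - 1240/3 = -34759/84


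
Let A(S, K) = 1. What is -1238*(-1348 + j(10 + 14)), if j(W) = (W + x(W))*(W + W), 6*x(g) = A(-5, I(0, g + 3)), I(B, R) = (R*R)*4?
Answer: 232744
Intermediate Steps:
I(B, R) = 4*R² (I(B, R) = R²*4 = 4*R²)
x(g) = ⅙ (x(g) = (⅙)*1 = ⅙)
j(W) = 2*W*(⅙ + W) (j(W) = (W + ⅙)*(W + W) = (⅙ + W)*(2*W) = 2*W*(⅙ + W))
-1238*(-1348 + j(10 + 14)) = -1238*(-1348 + (10 + 14)*(1 + 6*(10 + 14))/3) = -1238*(-1348 + (⅓)*24*(1 + 6*24)) = -1238*(-1348 + (⅓)*24*(1 + 144)) = -1238*(-1348 + (⅓)*24*145) = -1238*(-1348 + 1160) = -1238*(-188) = 232744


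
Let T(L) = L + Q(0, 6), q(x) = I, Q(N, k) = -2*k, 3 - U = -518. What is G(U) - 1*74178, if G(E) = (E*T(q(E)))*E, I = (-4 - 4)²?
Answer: 14040754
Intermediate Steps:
I = 64 (I = (-8)² = 64)
U = 521 (U = 3 - 1*(-518) = 3 + 518 = 521)
q(x) = 64
T(L) = -12 + L (T(L) = L - 2*6 = L - 12 = -12 + L)
G(E) = 52*E² (G(E) = (E*(-12 + 64))*E = (E*52)*E = (52*E)*E = 52*E²)
G(U) - 1*74178 = 52*521² - 1*74178 = 52*271441 - 74178 = 14114932 - 74178 = 14040754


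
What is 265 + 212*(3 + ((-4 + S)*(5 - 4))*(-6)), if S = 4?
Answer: 901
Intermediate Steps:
265 + 212*(3 + ((-4 + S)*(5 - 4))*(-6)) = 265 + 212*(3 + ((-4 + 4)*(5 - 4))*(-6)) = 265 + 212*(3 + (0*1)*(-6)) = 265 + 212*(3 + 0*(-6)) = 265 + 212*(3 + 0) = 265 + 212*3 = 265 + 636 = 901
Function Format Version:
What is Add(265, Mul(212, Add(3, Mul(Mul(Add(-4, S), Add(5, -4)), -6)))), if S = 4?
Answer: 901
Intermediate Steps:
Add(265, Mul(212, Add(3, Mul(Mul(Add(-4, S), Add(5, -4)), -6)))) = Add(265, Mul(212, Add(3, Mul(Mul(Add(-4, 4), Add(5, -4)), -6)))) = Add(265, Mul(212, Add(3, Mul(Mul(0, 1), -6)))) = Add(265, Mul(212, Add(3, Mul(0, -6)))) = Add(265, Mul(212, Add(3, 0))) = Add(265, Mul(212, 3)) = Add(265, 636) = 901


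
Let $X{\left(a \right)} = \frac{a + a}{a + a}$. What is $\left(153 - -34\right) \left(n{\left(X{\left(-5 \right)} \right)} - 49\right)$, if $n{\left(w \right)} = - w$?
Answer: $-9350$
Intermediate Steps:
$X{\left(a \right)} = 1$ ($X{\left(a \right)} = \frac{2 a}{2 a} = 2 a \frac{1}{2 a} = 1$)
$\left(153 - -34\right) \left(n{\left(X{\left(-5 \right)} \right)} - 49\right) = \left(153 - -34\right) \left(\left(-1\right) 1 - 49\right) = \left(153 + 34\right) \left(-1 - 49\right) = 187 \left(-50\right) = -9350$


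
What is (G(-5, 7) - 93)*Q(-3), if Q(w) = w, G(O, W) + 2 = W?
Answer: 264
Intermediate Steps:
G(O, W) = -2 + W
(G(-5, 7) - 93)*Q(-3) = ((-2 + 7) - 93)*(-3) = (5 - 93)*(-3) = -88*(-3) = 264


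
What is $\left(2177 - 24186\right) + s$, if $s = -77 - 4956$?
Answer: $-27042$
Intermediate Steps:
$s = -5033$ ($s = -77 - 4956 = -5033$)
$\left(2177 - 24186\right) + s = \left(2177 - 24186\right) - 5033 = -22009 - 5033 = -27042$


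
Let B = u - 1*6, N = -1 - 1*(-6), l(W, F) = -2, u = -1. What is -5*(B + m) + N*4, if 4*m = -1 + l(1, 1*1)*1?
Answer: 235/4 ≈ 58.750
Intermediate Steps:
N = 5 (N = -1 + 6 = 5)
m = -¾ (m = (-1 - 2*1)/4 = (-1 - 2)/4 = (¼)*(-3) = -¾ ≈ -0.75000)
B = -7 (B = -1 - 1*6 = -1 - 6 = -7)
-5*(B + m) + N*4 = -5*(-7 - ¾) + 5*4 = -5*(-31/4) + 20 = 155/4 + 20 = 235/4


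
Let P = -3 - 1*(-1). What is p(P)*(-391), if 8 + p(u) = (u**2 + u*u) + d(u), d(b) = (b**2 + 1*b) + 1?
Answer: -1173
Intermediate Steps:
P = -2 (P = -3 + 1 = -2)
d(b) = 1 + b + b**2 (d(b) = (b**2 + b) + 1 = (b + b**2) + 1 = 1 + b + b**2)
p(u) = -7 + u + 3*u**2 (p(u) = -8 + ((u**2 + u*u) + (1 + u + u**2)) = -8 + ((u**2 + u**2) + (1 + u + u**2)) = -8 + (2*u**2 + (1 + u + u**2)) = -8 + (1 + u + 3*u**2) = -7 + u + 3*u**2)
p(P)*(-391) = (-7 - 2 + 3*(-2)**2)*(-391) = (-7 - 2 + 3*4)*(-391) = (-7 - 2 + 12)*(-391) = 3*(-391) = -1173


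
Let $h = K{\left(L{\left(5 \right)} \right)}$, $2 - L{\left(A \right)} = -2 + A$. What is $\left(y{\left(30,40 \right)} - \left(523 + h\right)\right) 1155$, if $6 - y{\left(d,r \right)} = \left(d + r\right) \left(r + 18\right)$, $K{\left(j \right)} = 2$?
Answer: $-5288745$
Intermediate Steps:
$L{\left(A \right)} = 4 - A$ ($L{\left(A \right)} = 2 - \left(-2 + A\right) = 4 - A$)
$h = 2$
$y{\left(d,r \right)} = 6 - \left(18 + r\right) \left(d + r\right)$ ($y{\left(d,r \right)} = 6 - \left(d + r\right) \left(r + 18\right) = 6 - \left(d + r\right) \left(18 + r\right) = 6 - \left(18 + r\right) \left(d + r\right)$)
$\left(y{\left(30,40 \right)} - \left(523 + h\right)\right) 1155 = \left(\left(6 - 40^{2} - 540 - 720 - 30 \cdot 40\right) - 525\right) 1155 = \left(\left(6 - 1600 - 540 - 720 - 1200\right) - 525\right) 1155 = \left(-4054 - 525\right) 1155 = \left(-4579\right) 1155 = -5288745$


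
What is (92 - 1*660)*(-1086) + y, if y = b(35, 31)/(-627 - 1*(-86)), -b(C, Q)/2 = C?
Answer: 333714838/541 ≈ 6.1685e+5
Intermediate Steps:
b(C, Q) = -2*C
y = 70/541 (y = (-2*35)/(-627 - 1*(-86)) = -70/(-627 + 86) = -70/(-541) = -70*(-1/541) = 70/541 ≈ 0.12939)
(92 - 1*660)*(-1086) + y = (92 - 1*660)*(-1086) + 70/541 = (92 - 660)*(-1086) + 70/541 = -568*(-1086) + 70/541 = 616848 + 70/541 = 333714838/541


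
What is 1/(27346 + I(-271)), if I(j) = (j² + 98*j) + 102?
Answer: 1/74331 ≈ 1.3453e-5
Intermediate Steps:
I(j) = 102 + j² + 98*j
1/(27346 + I(-271)) = 1/(27346 + (102 + (-271)² + 98*(-271))) = 1/(27346 + (102 + 73441 - 26558)) = 1/(27346 + 46985) = 1/74331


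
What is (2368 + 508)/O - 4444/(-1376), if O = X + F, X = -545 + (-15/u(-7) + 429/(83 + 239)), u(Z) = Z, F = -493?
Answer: 51524219/114592248 ≈ 0.44963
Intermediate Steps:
X = -174371/322 (X = -545 + (-15/(-7) + 429/(83 + 239)) = -545 + (-15*(-⅐) + 429/322) = -545 + (15/7 + 429*(1/322)) = -545 + (15/7 + 429/322) = -545 + 1119/322 = -174371/322 ≈ -541.52)
O = -333117/322 (O = -174371/322 - 493 = -333117/322 ≈ -1034.5)
(2368 + 508)/O - 4444/(-1376) = (2368 + 508)/(-333117/322) - 4444/(-1376) = 2876*(-322/333117) - 4444*(-1/1376) = -926072/333117 + 1111/344 = 51524219/114592248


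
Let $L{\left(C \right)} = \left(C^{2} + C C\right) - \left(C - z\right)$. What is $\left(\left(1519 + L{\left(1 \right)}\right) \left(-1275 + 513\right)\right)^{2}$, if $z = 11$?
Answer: $1361006890884$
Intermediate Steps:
$L{\left(C \right)} = 11 - C + 2 C^{2}$ ($L{\left(C \right)} = \left(C^{2} + C C\right) - \left(-11 + C\right) = \left(C^{2} + C^{2}\right) - \left(-11 + C\right) = 2 C^{2} - \left(-11 + C\right) = 11 - C + 2 C^{2}$)
$\left(\left(1519 + L{\left(1 \right)}\right) \left(-1275 + 513\right)\right)^{2} = \left(\left(1519 + \left(11 - 1 + 2 \cdot 1^{2}\right)\right) \left(-1275 + 513\right)\right)^{2} = \left(\left(1519 + \left(11 - 1 + 2 \cdot 1\right)\right) \left(-762\right)\right)^{2} = \left(\left(1519 + \left(11 - 1 + 2\right)\right) \left(-762\right)\right)^{2} = \left(\left(1519 + 12\right) \left(-762\right)\right)^{2} = \left(1531 \left(-762\right)\right)^{2} = \left(-1166622\right)^{2} = 1361006890884$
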